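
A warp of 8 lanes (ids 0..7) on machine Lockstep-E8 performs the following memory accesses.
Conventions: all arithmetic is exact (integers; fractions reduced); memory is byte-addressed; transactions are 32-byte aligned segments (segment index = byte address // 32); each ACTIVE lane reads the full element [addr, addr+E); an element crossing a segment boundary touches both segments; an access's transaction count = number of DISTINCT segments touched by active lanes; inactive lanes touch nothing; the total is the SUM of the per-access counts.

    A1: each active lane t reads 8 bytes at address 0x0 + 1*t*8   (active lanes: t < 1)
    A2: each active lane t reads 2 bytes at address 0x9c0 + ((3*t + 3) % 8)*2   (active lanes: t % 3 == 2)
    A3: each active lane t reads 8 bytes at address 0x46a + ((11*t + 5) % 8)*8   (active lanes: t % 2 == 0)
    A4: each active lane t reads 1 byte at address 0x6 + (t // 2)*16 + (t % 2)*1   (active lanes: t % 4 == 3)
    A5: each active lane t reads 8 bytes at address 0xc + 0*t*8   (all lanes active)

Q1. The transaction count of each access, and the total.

A1: 1 transaction
A2: 1 transaction
A3: 3 transactions
A4: 2 transactions
A5: 1 transaction

Answer: 1,1,3,2,1; total 8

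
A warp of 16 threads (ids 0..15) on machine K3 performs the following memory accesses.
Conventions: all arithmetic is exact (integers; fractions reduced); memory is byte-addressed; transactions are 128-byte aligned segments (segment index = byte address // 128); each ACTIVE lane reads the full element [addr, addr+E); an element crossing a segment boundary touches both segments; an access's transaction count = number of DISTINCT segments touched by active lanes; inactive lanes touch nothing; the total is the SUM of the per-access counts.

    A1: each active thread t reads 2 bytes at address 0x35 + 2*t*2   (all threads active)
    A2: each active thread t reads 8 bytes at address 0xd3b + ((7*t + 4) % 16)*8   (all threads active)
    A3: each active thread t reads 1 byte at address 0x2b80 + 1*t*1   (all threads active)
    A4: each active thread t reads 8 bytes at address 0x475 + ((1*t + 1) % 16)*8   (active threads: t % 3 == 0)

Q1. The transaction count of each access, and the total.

A1: 1 transaction
A2: 2 transactions
A3: 1 transaction
A4: 2 transactions

Answer: 1,2,1,2; total 6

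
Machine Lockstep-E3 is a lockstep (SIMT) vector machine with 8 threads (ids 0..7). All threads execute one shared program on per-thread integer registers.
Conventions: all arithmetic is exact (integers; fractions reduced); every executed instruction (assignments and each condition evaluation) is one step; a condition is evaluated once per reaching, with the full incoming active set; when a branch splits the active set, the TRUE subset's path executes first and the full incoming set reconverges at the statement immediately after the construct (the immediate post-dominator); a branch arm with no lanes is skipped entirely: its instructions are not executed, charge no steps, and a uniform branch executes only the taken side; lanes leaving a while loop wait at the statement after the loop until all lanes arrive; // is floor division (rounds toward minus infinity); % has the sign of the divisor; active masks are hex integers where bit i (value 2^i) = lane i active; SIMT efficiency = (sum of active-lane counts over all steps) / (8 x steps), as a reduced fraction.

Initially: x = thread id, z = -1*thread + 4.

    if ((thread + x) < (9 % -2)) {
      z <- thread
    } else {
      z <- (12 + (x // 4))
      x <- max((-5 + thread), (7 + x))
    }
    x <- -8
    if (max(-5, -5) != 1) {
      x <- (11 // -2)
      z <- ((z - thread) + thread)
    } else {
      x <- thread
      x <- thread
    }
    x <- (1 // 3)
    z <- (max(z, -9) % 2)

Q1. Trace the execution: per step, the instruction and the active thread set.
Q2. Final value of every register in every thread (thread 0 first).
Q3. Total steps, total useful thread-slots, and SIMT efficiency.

step 0: eval ((thread + x) < (9 % -2)) 0xff
step 1: z <- (12 + (x // 4))         0xff
step 2: x <- max((-5 + thread), (7 + x)) 0xff
step 3: x <- -8                      0xff
step 4: eval (max(-5, -5) != 1)      0xff
step 5: x <- (11 // -2)              0xff
step 6: z <- ((z - thread) + thread) 0xff
step 7: x <- (1 // 3)                0xff
step 8: z <- (max(z, -9) % 2)        0xff

Answer: 9 steps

x: 0,0,0,0,0,0,0,0
z: 0,0,0,0,1,1,1,1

steps = 9; useful = 72; efficiency = 72/72 = 1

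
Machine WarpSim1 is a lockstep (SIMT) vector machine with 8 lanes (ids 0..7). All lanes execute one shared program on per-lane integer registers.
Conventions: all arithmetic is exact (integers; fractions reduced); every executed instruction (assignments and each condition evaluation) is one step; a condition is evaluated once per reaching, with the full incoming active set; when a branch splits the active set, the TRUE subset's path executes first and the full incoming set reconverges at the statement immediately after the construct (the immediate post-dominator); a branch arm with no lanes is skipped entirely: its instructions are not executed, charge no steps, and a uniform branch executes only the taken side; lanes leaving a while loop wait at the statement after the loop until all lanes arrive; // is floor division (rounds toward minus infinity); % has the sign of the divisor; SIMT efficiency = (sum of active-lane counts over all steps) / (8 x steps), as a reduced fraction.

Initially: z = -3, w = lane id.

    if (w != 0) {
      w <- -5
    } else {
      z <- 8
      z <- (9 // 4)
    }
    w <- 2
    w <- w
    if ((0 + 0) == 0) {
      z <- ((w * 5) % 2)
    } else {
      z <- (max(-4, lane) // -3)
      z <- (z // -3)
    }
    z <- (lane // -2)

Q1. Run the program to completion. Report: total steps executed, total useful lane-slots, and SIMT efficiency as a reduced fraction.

Answer: 9 steps, 57 useful, 19/24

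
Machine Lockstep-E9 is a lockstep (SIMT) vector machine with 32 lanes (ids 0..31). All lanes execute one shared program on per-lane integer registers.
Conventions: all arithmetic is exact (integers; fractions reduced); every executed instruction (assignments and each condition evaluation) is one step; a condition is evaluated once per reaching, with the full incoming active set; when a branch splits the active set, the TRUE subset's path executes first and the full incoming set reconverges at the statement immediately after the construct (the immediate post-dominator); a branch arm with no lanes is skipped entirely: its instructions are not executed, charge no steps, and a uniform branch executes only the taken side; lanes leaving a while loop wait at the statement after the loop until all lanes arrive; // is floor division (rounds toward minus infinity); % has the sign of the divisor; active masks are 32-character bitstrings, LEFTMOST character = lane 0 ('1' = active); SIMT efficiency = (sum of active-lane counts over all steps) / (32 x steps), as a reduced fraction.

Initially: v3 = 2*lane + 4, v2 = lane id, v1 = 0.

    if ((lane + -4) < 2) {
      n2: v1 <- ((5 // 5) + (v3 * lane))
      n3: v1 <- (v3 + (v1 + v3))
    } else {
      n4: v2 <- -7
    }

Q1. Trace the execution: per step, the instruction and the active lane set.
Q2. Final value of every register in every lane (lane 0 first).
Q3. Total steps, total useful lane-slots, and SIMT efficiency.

step 0: eval ((lane + -4) < 2)       11111111111111111111111111111111
step 1: v1 <- ((5 // 5) + (v3 * lane)) 11111100000000000000000000000000
step 2: v1 <- (v3 + (v1 + v3))       11111100000000000000000000000000
step 3: v2 <- -7                     00000011111111111111111111111111

Answer: 4 steps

v3: 4,6,8,10,12,14,16,18,20,22,24,26,28,30,32,34,36,38,40,42,44,46,48,50,52,54,56,58,60,62,64,66
v2: 0,1,2,3,4,5,-7,-7,-7,-7,-7,-7,-7,-7,-7,-7,-7,-7,-7,-7,-7,-7,-7,-7,-7,-7,-7,-7,-7,-7,-7,-7
v1: 9,19,33,51,73,99,0,0,0,0,0,0,0,0,0,0,0,0,0,0,0,0,0,0,0,0,0,0,0,0,0,0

steps = 4; useful = 70; efficiency = 70/128 = 35/64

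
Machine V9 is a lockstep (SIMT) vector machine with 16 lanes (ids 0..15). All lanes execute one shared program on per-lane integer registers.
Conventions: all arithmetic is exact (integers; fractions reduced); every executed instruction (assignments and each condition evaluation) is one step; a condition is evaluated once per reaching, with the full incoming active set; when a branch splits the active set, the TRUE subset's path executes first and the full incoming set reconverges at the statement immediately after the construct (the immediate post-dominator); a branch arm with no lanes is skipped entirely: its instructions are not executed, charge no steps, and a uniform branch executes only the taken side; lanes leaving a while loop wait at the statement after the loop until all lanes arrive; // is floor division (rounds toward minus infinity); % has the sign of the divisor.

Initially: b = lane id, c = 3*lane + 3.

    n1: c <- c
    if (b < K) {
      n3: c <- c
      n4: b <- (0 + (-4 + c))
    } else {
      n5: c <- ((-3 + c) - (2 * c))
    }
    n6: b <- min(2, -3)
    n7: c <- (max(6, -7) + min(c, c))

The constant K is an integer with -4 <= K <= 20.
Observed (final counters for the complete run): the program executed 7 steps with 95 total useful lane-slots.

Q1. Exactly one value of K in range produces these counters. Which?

Answer: K = 15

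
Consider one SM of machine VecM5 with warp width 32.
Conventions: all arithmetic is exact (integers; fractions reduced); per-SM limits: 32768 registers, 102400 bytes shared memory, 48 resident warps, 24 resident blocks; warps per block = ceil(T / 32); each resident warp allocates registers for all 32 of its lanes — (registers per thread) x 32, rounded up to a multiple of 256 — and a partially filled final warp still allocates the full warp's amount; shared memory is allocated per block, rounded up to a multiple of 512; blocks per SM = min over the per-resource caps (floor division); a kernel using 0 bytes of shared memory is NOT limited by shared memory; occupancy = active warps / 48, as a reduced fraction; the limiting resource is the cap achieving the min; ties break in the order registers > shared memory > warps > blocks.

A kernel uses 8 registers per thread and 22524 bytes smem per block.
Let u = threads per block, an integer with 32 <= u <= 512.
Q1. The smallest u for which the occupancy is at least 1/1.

Answer: u = 353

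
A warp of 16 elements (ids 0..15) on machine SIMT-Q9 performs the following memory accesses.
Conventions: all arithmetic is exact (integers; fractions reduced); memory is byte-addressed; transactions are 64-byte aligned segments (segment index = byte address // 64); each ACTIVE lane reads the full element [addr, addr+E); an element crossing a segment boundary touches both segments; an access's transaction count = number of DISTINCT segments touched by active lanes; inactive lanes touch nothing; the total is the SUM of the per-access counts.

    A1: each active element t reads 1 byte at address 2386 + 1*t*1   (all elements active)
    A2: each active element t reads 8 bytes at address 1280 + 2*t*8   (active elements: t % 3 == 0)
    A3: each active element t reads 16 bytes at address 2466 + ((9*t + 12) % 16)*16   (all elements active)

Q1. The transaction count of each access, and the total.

A1: 1 transaction
A2: 4 transactions
A3: 5 transactions

Answer: 1,4,5; total 10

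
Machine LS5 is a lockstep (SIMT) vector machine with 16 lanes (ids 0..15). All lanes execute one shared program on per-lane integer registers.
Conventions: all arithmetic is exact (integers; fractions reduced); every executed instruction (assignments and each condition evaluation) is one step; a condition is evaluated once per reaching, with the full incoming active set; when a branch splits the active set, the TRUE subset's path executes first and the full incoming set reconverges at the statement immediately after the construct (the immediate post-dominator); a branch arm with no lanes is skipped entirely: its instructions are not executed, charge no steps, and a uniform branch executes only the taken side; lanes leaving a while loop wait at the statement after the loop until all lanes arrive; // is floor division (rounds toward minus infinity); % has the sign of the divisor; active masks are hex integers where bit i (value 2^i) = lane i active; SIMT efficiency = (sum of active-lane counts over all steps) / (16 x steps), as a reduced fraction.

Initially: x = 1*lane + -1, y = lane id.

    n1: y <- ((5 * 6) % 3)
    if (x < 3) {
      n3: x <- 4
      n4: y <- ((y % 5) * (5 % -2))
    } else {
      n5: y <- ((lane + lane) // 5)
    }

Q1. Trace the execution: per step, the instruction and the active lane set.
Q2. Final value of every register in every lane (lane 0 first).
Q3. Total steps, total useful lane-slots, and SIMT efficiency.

step 0: y <- ((5 * 6) % 3)           0xffff
step 1: eval (x < 3)                 0xffff
step 2: x <- 4                       0x000f
step 3: y <- ((y % 5) * (5 % -2))    0x000f
step 4: y <- ((lane + lane) // 5)    0xfff0

Answer: 5 steps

x: 4,4,4,4,3,4,5,6,7,8,9,10,11,12,13,14
y: 0,0,0,0,1,2,2,2,3,3,4,4,4,5,5,6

steps = 5; useful = 52; efficiency = 52/80 = 13/20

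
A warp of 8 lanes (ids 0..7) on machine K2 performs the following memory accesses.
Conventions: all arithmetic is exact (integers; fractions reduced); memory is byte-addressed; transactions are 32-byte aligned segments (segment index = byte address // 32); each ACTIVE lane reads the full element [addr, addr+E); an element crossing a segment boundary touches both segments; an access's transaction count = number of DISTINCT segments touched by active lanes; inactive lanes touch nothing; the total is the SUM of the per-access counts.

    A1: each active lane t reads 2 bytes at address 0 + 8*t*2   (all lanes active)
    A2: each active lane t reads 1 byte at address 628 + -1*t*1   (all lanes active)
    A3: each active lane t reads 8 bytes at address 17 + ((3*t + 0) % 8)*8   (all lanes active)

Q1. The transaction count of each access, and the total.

A1: 4 transactions
A2: 1 transaction
A3: 3 transactions

Answer: 4,1,3; total 8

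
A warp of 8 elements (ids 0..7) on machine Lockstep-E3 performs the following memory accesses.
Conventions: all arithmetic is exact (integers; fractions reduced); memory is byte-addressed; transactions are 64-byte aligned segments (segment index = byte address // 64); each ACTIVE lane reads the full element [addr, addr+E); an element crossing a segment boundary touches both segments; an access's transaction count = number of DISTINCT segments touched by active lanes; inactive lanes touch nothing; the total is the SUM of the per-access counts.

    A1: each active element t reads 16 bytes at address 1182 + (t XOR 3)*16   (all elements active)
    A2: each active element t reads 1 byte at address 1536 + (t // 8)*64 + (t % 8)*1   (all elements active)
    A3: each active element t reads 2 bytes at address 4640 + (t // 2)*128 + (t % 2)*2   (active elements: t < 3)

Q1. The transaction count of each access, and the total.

A1: 3 transactions
A2: 1 transaction
A3: 2 transactions

Answer: 3,1,2; total 6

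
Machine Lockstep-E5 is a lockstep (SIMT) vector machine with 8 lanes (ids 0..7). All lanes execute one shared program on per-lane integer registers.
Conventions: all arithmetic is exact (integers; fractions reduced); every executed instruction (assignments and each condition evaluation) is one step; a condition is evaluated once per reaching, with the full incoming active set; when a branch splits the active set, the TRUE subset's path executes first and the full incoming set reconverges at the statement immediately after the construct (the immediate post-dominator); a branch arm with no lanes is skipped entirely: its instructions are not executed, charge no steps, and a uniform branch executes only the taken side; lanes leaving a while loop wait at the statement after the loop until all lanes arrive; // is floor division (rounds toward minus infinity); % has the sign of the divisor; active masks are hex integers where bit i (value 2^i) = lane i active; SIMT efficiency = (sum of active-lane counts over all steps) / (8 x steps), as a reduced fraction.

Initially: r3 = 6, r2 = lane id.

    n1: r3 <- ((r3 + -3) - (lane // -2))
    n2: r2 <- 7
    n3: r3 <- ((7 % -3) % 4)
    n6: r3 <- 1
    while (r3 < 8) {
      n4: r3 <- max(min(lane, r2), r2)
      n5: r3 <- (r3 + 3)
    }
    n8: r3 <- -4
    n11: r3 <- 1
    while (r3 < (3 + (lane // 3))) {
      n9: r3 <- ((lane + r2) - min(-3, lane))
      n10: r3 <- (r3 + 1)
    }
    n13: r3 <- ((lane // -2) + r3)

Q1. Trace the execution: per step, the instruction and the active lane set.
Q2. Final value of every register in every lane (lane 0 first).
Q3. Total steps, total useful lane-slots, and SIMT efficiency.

step 0: r3 <- ((r3 + -3) - (lane // -2)) 0xff
step 1: r2 <- 7                      0xff
step 2: r3 <- ((7 % -3) % 4)         0xff
step 3: r3 <- 1                      0xff
step 4: eval (r3 < 8)                0xff
step 5: r3 <- max(min(lane, r2), r2) 0xff
step 6: r3 <- (r3 + 3)               0xff
step 7: eval (r3 < 8)                0xff
step 8: r3 <- -4                     0xff
step 9: r3 <- 1                      0xff
step 10: eval (r3 < (3 + (lane // 3))) 0xff
step 11: r3 <- ((lane + r2) - min(-3, lane)) 0xff
step 12: r3 <- (r3 + 1)               0xff
step 13: eval (r3 < (3 + (lane // 3))) 0xff
step 14: r3 <- ((lane // -2) + r3)    0xff

Answer: 15 steps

r3: 11,11,12,12,13,13,14,14
r2: 7,7,7,7,7,7,7,7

steps = 15; useful = 120; efficiency = 120/120 = 1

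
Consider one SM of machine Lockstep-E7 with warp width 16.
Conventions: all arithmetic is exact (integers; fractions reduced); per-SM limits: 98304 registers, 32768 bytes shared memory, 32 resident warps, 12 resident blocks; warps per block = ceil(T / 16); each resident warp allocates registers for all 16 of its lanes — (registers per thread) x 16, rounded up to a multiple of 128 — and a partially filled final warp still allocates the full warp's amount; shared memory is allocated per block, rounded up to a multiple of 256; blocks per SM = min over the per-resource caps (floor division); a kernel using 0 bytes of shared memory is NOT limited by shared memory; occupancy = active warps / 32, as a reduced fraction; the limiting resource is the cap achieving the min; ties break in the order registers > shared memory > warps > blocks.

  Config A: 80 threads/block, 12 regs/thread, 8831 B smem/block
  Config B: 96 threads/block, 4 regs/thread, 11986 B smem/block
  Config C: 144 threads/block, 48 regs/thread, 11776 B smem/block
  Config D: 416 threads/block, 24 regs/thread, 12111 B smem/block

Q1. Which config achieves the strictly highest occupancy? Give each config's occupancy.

occupancies: A 15/32, B 3/8, C 9/16, D 13/16

Answer: D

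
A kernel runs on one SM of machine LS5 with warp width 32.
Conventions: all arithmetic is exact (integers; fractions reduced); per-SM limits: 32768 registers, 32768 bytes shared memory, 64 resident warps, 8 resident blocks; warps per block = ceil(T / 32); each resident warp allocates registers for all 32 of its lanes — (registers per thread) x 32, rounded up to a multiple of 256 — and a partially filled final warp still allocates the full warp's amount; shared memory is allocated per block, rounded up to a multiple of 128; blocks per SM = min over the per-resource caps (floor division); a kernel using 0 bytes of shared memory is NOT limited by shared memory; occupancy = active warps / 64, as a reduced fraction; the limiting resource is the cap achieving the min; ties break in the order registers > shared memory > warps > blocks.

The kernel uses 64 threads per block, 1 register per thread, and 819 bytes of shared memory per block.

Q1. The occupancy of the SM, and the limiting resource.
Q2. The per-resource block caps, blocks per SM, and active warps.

Answer: occupancy 1/4, limited by blocks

registers: 64 blocks
shared memory: 36 blocks
warps: 32 blocks
blocks: 8 blocks

Answer: 8 blocks, 16 active warps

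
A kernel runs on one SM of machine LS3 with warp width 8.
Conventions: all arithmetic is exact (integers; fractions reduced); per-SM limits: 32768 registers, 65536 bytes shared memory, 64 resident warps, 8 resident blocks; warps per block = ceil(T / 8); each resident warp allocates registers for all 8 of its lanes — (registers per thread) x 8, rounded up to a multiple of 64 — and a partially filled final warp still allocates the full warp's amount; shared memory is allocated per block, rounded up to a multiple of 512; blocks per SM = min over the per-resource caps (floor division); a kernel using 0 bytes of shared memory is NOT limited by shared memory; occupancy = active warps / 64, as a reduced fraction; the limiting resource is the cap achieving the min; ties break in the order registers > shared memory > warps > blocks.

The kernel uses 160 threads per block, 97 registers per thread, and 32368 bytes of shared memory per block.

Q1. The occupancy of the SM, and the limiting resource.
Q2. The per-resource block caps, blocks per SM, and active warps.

Answer: occupancy 5/16, limited by registers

registers: 1 block
shared memory: 2 blocks
warps: 3 blocks
blocks: 8 blocks

Answer: 1 block, 20 active warps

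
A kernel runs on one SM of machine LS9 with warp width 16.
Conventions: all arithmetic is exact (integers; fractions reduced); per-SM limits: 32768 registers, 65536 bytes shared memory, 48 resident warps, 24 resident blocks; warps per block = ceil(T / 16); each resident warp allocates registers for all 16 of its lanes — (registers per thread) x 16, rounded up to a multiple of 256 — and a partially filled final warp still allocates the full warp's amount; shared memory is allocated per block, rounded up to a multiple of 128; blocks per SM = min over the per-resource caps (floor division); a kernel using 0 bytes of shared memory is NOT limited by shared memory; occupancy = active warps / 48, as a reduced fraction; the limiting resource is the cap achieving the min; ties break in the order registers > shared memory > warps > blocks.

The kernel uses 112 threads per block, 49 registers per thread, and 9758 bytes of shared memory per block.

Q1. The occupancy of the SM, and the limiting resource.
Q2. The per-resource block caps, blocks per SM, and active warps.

Answer: occupancy 7/12, limited by registers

registers: 4 blocks
shared memory: 6 blocks
warps: 6 blocks
blocks: 24 blocks

Answer: 4 blocks, 28 active warps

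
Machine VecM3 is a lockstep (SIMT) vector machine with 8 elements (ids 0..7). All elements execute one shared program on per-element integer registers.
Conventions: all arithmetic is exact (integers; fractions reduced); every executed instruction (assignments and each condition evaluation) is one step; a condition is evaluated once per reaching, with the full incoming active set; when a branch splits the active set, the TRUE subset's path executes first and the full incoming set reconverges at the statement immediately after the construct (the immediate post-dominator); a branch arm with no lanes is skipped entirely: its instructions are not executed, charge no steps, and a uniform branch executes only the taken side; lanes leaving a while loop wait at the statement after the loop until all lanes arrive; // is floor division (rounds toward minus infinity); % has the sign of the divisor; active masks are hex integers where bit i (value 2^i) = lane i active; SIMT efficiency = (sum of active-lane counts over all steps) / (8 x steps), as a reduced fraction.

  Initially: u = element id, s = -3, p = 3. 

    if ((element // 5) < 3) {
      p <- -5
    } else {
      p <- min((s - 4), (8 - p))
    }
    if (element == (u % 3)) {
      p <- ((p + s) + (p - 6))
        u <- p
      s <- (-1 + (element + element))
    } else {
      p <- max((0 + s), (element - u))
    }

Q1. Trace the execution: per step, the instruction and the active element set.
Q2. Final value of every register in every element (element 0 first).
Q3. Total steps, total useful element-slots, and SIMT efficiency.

step 0: eval ((element // 5) < 3)    0xff
step 1: p <- -5                      0xff
step 2: eval (element == (u % 3))    0xff
step 3: p <- ((p + s) + (p - 6))     0x07
step 4: u <- p                       0x07
step 5: s <- (-1 + (element + element)) 0x07
step 6: p <- max((0 + s), (element - u)) 0xf8

Answer: 7 steps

u: -19,-19,-19,3,4,5,6,7
s: -1,1,3,-3,-3,-3,-3,-3
p: -19,-19,-19,0,0,0,0,0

steps = 7; useful = 38; efficiency = 38/56 = 19/28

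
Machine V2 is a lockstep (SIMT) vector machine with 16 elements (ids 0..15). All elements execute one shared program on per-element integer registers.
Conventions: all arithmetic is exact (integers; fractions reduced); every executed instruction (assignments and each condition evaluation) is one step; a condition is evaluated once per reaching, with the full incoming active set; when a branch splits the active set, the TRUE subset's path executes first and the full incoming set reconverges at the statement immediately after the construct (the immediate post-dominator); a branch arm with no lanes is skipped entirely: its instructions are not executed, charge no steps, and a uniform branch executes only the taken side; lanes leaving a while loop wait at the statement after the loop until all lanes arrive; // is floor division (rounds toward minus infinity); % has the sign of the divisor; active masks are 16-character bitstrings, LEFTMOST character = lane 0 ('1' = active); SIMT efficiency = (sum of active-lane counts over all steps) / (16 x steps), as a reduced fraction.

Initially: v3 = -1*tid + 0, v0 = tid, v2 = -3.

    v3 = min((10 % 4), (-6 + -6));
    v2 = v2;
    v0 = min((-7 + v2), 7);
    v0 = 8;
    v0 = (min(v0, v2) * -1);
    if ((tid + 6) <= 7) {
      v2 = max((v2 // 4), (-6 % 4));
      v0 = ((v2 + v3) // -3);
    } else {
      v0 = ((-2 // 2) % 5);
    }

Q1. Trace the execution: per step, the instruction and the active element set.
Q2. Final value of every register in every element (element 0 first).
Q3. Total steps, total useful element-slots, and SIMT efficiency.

step 0: v3 <- min((10 % 4), (-6 + -6)) 1111111111111111
step 1: v2 <- v2                     1111111111111111
step 2: v0 <- min((-7 + v2), 7)      1111111111111111
step 3: v0 <- 8                      1111111111111111
step 4: v0 <- (min(v0, v2) * -1)     1111111111111111
step 5: eval ((tid + 6) <= 7)        1111111111111111
step 6: v2 <- max((v2 // 4), (-6 % 4)) 1100000000000000
step 7: v0 <- ((v2 + v3) // -3)      1100000000000000
step 8: v0 <- ((-2 // 2) % 5)        0011111111111111

Answer: 9 steps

v3: -12,-12,-12,-12,-12,-12,-12,-12,-12,-12,-12,-12,-12,-12,-12,-12
v0: 3,3,4,4,4,4,4,4,4,4,4,4,4,4,4,4
v2: 2,2,-3,-3,-3,-3,-3,-3,-3,-3,-3,-3,-3,-3,-3,-3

steps = 9; useful = 114; efficiency = 114/144 = 19/24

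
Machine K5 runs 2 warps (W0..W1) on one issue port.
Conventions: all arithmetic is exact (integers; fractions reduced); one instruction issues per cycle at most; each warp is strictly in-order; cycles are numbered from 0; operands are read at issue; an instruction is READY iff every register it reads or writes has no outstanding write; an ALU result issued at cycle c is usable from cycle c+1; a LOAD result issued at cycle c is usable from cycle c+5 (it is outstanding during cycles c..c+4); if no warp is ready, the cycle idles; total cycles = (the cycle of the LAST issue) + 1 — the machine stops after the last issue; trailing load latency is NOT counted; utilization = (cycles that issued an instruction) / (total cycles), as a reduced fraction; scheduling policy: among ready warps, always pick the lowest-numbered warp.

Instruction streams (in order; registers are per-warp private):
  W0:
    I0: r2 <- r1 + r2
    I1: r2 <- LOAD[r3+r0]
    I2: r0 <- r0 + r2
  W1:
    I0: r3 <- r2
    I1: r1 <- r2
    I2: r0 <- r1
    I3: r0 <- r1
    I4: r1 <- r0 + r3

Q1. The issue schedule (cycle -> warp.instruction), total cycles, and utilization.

cycle 0: W0.I0
cycle 1: W0.I1
cycle 2: W1.I0
cycle 3: W1.I1
cycle 4: W1.I2
cycle 5: W1.I3
cycle 6: W0.I2
cycle 7: W1.I4

Answer: 8 cycles, utilization 1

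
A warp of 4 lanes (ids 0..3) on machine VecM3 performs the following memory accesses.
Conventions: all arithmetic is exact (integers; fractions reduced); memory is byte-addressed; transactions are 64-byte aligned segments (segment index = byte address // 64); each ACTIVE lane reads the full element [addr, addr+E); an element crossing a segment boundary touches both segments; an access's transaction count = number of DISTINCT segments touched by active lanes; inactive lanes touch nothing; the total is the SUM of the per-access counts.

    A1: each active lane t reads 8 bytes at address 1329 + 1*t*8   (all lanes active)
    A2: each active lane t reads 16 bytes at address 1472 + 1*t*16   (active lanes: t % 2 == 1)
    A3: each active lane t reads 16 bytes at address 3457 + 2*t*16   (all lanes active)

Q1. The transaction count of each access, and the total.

A1: 2 transactions
A2: 1 transaction
A3: 2 transactions

Answer: 2,1,2; total 5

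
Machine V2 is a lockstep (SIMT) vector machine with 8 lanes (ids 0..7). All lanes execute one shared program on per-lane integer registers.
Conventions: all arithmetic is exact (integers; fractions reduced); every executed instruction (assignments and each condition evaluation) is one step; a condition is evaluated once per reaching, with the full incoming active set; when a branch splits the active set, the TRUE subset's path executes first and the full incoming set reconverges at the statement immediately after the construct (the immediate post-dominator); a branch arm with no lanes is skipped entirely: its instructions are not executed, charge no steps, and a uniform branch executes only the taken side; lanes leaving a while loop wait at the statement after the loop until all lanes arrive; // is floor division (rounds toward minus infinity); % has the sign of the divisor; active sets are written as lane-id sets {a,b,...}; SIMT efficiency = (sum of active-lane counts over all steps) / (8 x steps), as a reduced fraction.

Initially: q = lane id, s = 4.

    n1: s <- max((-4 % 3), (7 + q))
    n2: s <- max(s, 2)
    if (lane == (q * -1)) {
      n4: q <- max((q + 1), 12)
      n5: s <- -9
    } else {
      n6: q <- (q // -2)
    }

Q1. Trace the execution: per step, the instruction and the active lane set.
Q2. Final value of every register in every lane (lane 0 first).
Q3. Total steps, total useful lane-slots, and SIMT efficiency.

step 0: s <- max((-4 % 3), (7 + q))  {0,1,2,3,4,5,6,7}
step 1: s <- max(s, 2)               {0,1,2,3,4,5,6,7}
step 2: eval (lane == (q * -1))      {0,1,2,3,4,5,6,7}
step 3: q <- max((q + 1), 12)        {0}
step 4: s <- -9                      {0}
step 5: q <- (q // -2)               {1,2,3,4,5,6,7}

Answer: 6 steps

q: 12,-1,-1,-2,-2,-3,-3,-4
s: -9,8,9,10,11,12,13,14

steps = 6; useful = 33; efficiency = 33/48 = 11/16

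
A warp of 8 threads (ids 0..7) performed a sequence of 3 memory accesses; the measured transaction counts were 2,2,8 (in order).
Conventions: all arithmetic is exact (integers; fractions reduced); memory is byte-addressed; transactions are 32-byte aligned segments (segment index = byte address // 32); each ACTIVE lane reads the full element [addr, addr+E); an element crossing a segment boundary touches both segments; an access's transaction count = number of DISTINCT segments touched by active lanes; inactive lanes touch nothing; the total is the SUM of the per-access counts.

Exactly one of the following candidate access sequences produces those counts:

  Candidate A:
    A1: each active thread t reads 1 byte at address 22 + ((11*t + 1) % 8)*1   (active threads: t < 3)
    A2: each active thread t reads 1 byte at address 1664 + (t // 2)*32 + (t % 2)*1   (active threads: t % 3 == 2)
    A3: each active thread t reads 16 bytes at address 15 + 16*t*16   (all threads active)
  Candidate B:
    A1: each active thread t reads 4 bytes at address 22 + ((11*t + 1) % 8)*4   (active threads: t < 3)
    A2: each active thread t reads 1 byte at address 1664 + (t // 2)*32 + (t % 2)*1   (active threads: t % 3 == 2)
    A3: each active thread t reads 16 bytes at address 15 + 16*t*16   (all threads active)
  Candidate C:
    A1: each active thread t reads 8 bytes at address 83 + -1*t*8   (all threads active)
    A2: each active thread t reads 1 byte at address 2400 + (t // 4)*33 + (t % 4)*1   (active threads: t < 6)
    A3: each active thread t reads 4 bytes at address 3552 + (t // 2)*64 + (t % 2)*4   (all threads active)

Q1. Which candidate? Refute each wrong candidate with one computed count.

A: A1 gives 1 transaction, not 2
C: A1 gives 3 transactions, not 2
B: all counts match (2,2,8)

Answer: B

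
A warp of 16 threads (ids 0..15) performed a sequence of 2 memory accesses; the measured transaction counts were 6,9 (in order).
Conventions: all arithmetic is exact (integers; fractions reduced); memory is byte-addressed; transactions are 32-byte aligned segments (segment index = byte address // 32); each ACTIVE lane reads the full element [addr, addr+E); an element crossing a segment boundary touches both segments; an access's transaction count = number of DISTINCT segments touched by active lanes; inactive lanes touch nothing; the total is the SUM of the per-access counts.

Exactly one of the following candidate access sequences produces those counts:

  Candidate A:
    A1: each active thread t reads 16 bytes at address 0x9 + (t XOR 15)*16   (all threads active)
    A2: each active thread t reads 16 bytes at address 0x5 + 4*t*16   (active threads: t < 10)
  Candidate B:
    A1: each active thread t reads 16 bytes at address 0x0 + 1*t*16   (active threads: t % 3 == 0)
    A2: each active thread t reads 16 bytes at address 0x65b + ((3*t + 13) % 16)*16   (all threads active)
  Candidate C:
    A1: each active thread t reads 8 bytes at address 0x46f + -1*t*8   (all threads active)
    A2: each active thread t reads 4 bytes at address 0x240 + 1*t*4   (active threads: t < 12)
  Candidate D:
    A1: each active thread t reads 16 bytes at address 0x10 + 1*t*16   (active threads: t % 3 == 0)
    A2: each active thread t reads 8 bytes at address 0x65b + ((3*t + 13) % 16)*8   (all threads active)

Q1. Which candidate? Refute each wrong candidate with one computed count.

A: A1 gives 9 transactions, not 6
C: A1 gives 5 transactions, not 6
D: A2 gives 5 transactions, not 9
B: all counts match (6,9)

Answer: B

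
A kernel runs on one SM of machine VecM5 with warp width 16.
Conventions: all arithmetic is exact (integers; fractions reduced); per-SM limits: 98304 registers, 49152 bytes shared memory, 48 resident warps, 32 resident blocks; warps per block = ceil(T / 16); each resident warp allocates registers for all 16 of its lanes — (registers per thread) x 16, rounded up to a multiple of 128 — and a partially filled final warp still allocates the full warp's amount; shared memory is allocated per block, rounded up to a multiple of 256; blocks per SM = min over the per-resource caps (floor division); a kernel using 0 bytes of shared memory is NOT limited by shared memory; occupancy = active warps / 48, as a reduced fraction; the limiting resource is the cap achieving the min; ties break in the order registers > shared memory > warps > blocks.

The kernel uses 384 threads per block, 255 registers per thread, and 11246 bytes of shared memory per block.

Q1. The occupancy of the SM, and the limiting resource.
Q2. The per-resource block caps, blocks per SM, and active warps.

Answer: occupancy 1/2, limited by registers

registers: 1 block
shared memory: 4 blocks
warps: 2 blocks
blocks: 32 blocks

Answer: 1 block, 24 active warps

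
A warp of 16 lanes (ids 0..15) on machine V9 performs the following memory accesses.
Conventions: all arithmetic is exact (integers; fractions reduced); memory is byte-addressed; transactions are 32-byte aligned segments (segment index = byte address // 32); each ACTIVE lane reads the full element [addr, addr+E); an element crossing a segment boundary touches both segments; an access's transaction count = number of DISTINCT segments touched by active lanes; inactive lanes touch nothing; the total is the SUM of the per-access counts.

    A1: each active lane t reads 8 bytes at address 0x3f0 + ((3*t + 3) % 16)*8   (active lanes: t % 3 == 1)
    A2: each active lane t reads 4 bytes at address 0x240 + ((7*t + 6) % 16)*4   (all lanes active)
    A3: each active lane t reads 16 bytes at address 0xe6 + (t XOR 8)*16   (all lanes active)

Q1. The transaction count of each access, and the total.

A1: 4 transactions
A2: 2 transactions
A3: 9 transactions

Answer: 4,2,9; total 15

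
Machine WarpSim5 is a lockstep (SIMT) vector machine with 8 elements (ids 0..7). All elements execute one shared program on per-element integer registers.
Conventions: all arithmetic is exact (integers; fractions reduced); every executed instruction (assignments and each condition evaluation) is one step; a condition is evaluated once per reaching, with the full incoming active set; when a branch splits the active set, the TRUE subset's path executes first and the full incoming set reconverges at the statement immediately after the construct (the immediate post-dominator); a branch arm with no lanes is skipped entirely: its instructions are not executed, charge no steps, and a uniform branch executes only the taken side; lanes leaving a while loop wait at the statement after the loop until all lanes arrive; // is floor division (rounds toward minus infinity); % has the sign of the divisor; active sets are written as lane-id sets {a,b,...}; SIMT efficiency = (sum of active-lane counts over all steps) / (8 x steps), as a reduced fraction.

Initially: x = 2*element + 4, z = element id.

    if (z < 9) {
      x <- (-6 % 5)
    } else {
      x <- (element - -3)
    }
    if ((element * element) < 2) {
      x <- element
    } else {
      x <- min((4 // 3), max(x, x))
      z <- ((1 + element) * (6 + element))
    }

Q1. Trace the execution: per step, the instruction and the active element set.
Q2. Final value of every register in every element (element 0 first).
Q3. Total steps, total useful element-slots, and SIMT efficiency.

step 0: eval (z < 9)                 {0,1,2,3,4,5,6,7}
step 1: x <- (-6 % 5)                {0,1,2,3,4,5,6,7}
step 2: eval ((element * element) < 2) {0,1,2,3,4,5,6,7}
step 3: x <- element                 {0,1}
step 4: x <- min((4 // 3), max(x, x)) {2,3,4,5,6,7}
step 5: z <- ((1 + element) * (6 + element)) {2,3,4,5,6,7}

Answer: 6 steps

x: 0,1,1,1,1,1,1,1
z: 0,1,24,36,50,66,84,104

steps = 6; useful = 38; efficiency = 38/48 = 19/24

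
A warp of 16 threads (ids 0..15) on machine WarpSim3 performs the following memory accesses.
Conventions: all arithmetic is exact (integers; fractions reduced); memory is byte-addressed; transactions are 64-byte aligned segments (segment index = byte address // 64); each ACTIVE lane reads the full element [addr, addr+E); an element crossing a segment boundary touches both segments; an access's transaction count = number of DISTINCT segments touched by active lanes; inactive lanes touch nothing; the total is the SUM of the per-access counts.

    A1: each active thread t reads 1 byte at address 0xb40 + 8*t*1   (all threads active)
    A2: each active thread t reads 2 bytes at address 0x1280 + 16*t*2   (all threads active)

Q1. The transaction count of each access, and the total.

A1: 2 transactions
A2: 8 transactions

Answer: 2,8; total 10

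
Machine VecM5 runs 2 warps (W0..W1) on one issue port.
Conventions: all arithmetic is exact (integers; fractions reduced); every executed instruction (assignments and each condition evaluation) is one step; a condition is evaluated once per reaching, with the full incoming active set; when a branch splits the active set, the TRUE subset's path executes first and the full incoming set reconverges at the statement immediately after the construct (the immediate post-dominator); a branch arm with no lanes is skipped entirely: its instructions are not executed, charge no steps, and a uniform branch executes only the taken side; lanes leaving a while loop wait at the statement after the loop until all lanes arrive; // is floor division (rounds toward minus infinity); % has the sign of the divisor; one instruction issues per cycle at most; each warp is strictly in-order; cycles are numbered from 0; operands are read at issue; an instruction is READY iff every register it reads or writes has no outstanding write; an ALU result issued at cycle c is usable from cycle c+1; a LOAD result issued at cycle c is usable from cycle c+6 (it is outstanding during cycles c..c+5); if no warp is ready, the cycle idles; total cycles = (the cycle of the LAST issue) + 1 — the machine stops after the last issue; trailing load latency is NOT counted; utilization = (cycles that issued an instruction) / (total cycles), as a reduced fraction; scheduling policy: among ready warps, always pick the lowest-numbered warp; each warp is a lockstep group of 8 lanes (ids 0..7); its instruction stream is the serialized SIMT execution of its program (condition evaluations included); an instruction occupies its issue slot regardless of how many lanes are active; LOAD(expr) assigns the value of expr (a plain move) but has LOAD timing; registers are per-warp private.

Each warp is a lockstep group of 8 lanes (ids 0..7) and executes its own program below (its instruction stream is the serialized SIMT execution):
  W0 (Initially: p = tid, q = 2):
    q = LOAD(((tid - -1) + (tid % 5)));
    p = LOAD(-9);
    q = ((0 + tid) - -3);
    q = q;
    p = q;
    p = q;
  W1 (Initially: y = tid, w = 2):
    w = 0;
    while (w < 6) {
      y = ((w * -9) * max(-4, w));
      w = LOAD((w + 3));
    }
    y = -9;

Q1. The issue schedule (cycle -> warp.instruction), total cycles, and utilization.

cycle 0: W0.I0
cycle 1: W0.I1
cycle 2: W1.I0
cycle 3: W1.I1
cycle 4: W1.I2
cycle 5: W1.I3
cycle 6: W0.I2
cycle 7: W0.I3
cycle 8: W0.I4
cycle 9: W0.I5
cycle 10: idle
cycle 11: W1.I4
cycle 12: W1.I5
cycle 13: W1.I6
cycle 14: idle
cycle 15: idle
cycle 16: idle
cycle 17: idle
cycle 18: idle
cycle 19: W1.I7
cycle 20: W1.I8

Answer: 21 cycles, utilization 5/7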